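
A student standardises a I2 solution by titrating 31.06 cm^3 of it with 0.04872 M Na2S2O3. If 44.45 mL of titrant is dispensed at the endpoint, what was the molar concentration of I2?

0.0349 M

n(Na2S2O3) = 0.04872 x 0.04445 = 0.002166 mol.
From the balanced equation, 2 mol Na2S2O3 reacts with 1 mol I2, so n(I2) = 0.002166 x 1/2 = 0.001083 mol.
[I2] = 0.001083 / 0.03106 L = 0.0349 M.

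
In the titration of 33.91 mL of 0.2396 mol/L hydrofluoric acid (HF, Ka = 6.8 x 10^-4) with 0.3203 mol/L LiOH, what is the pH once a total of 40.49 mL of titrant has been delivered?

n(acid) = 0.2396 x 0.03391 = 0.008125 mol; n(LiOH) added = 0.3203 x 0.04049 = 0.01297 mol.
Base is in excess by 0.01297 - 0.008125 = 0.004844 mol in a total volume of 0.07440 L.
[OH^-] = 0.004844/0.07440 = 0.06511 M, so pOH = 1.19 and pH = 14.00 - 1.19 = 12.81.

12.81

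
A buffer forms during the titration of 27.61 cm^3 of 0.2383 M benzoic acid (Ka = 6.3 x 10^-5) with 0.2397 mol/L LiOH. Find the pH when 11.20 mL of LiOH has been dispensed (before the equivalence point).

Initial n(C6H5COOH) = 0.2383 x 0.02761 = 0.006579 mol.
n(LiOH) added = 0.2397 x 0.01120 = 0.002685 mol, converting that many moles of C6H5COOH to C6H5COO-.
Remaining n(C6H5COOH) = 0.003895 mol; n(C6H5COO-) = 0.002685 mol.
By Henderson-Hasselbalch, pH = pKa + log([A^-]/[HA]) = 4.20 + log(0.002685/0.003895) = 4.20 + (-0.16) = 4.04.

4.04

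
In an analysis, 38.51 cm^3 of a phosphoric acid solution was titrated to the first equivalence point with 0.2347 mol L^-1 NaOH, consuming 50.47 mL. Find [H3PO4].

n(NaOH) = 0.2347 x 0.05047 = 0.01185 mol.
At the first equivalence point, 1 mol OH^- react per mol H3PO4, so n(H3PO4) = 0.01185 / 1 = 0.01185 mol.
[H3PO4] = 0.01185 / 0.03851 L = 0.308 M.

0.308 M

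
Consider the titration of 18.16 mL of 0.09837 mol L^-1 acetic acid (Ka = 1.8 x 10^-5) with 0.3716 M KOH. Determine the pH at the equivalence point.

n(CH3COOH) = 0.09837 x 0.01816 = 0.001786 mol; V(KOH) at equivalence = 0.001786/0.3716 = 0.004807 L.
At equivalence all the acid is converted to CH3COO-; total volume = 0.01816 + 0.004807 = 0.02297 L, so [CH3COO-] = 0.001786/0.02297 = 0.07778 M.
Kb = Kw/Ka = 1.0e-14 / 1.8 x 10^-5 = 5.56e-10.
[OH^-] = sqrt(Kb x [CH3COO-]) = sqrt(5.56e-10 x 0.07778) = 6.57e-6 M.
pOH = 5.18, so pH = 14.00 - 5.18 = 8.82.

8.82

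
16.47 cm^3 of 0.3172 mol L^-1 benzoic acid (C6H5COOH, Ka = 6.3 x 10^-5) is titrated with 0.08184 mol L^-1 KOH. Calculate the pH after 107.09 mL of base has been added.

12.46

n(acid) = 0.3172 x 0.01647 = 0.005224 mol; n(KOH) added = 0.08184 x 0.1071 = 0.008764 mol.
Base is in excess by 0.008764 - 0.005224 = 0.003540 mol in a total volume of 0.1236 L.
[OH^-] = 0.003540/0.1236 = 0.02865 M, so pOH = 1.54 and pH = 14.00 - 1.54 = 12.46.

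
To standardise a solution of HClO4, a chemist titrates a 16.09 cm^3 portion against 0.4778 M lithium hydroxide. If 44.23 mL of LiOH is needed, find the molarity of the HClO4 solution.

1.31 M

n(LiOH) delivered = 0.4778 x 0.04423 = 0.02113 mol.
For a 1:1 reaction, n(HClO4) = 0.02113 mol.
[HClO4] = 0.02113 mol / 0.01609 L = 1.31 M.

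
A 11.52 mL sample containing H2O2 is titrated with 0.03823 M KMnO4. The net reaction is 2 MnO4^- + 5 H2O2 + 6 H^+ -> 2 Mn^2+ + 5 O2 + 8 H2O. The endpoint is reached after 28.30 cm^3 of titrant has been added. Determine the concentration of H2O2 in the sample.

0.235 M

n(KMnO4) = 0.03823 x 0.02830 = 0.001082 mol.
From the balanced equation, 2 mol KMnO4 reacts with 5 mol H2O2, so n(H2O2) = 0.001082 x 5/2 = 0.002705 mol.
[H2O2] = 0.002705 / 0.01152 L = 0.235 M.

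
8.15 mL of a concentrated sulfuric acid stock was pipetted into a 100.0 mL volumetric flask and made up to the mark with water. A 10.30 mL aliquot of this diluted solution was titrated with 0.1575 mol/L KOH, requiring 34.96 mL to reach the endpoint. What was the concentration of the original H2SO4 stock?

n(KOH) = 0.1575 x 0.03496 = 0.005506 mol.
n(H2SO4) in the aliquot = 0.005506 x 1/2 = 0.002753 mol.
[diluted H2SO4] = 0.002753 / 0.01030 = 0.2673 M.
Dilution factor = 100.0/8.150 = 12.27, so [stock] = 0.2673 x 12.27 = 3.28 M.

3.28 M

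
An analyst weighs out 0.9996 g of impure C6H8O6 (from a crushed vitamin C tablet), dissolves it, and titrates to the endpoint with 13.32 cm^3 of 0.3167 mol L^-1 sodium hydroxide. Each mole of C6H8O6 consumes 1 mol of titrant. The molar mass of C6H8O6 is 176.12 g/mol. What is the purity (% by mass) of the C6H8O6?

n(NaOH) = 0.3167 x 0.01332 = 0.004218 mol.
n(C6H8O6) = 0.004218 / 1 = 0.004218 mol.
mass of C6H8O6 = 0.004218 x 176.12 = 0.7430 g.
% purity = 0.7430 / 0.9996 x 100 = 74.3%.

74.3%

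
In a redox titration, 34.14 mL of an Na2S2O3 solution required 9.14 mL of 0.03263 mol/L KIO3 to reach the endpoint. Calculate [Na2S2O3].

n(KIO3) = 0.03263 x 0.009140 = 0.0002982 mol.
From the balanced equation, 1 mol KIO3 reacts with 6 mol Na2S2O3, so n(Na2S2O3) = 0.0002982 x 6/1 = 0.001789 mol.
[Na2S2O3] = 0.001789 / 0.03414 L = 0.0524 M.

0.0524 M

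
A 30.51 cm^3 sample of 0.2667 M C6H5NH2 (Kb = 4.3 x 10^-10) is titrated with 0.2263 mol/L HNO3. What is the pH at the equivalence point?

n(C6H5NH2) = 0.2667 x 0.03051 = 0.008137 mol; V(HNO3) at equivalence = 0.008137/0.2263 = 0.03596 L.
At equivalence the base is fully converted to C6H5NH3+; total volume = 0.06647 L, so [C6H5NH3+] = 0.008137/0.06647 = 0.1224 M.
Ka(C6H5NH3+) = Kw/Kb = 1.0e-14 / 4.3 x 10^-10 = 2.33e-5.
[H^+] = sqrt(Ka x [C6H5NH3+]) = sqrt(2.33e-5 x 0.1224) = 0.00169 M.
pH = -log(0.00169) = 2.77.

2.77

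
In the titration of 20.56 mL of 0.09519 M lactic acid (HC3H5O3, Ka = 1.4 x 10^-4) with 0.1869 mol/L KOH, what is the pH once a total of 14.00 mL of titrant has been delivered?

12.28

n(acid) = 0.09519 x 0.02056 = 0.001957 mol; n(KOH) added = 0.1869 x 0.01400 = 0.002617 mol.
Base is in excess by 0.002617 - 0.001957 = 0.0006595 mol in a total volume of 0.03456 L.
[OH^-] = 0.0006595/0.03456 = 0.01908 M, so pOH = 1.72 and pH = 14.00 - 1.72 = 12.28.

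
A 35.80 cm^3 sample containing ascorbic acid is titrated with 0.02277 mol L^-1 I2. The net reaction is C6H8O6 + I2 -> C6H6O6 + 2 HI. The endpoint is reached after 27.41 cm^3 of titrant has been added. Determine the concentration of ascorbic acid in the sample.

n(I2) = 0.02277 x 0.02741 = 0.0006241 mol.
From the balanced equation, 1 mol I2 reacts with 1 mol ascorbic acid, so n(ascorbic acid) = 0.0006241 x 1/1 = 0.0006241 mol.
[ascorbic acid] = 0.0006241 / 0.03580 L = 0.0174 M.

0.0174 M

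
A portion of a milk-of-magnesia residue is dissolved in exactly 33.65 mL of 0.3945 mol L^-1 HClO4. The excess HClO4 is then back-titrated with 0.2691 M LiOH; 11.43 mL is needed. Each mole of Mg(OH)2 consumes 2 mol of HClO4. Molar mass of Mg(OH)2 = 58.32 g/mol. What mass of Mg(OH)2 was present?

Total n(HClO4) added = 0.3945 x 0.03365 = 0.01327 mol.
n(LiOH) used = 0.2691 x 0.01143 = 0.003076 mol, which equals the excess n(HClO4).
So n(HClO4) consumed by the sample = 0.01327 - 0.003076 = 0.01020 mol.
n(Mg(OH)2) = 0.01020 / 2 = 0.005100 mol.
mass = 0.005100 mol x 58.32 g/mol = 0.297 g.

0.297 g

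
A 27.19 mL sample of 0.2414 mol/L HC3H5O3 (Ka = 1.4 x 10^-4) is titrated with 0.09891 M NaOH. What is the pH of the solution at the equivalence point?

n(HC3H5O3) = 0.2414 x 0.02719 = 0.006564 mol; V(NaOH) at equivalence = 0.006564/0.09891 = 0.06636 L.
At equivalence all the acid is converted to C3H5O3-; total volume = 0.02719 + 0.06636 = 0.09355 L, so [C3H5O3-] = 0.006564/0.09355 = 0.07016 M.
Kb = Kw/Ka = 1.0e-14 / 1.4 x 10^-4 = 7.14e-11.
[OH^-] = sqrt(Kb x [C3H5O3-]) = sqrt(7.14e-11 x 0.07016) = 2.24e-6 M.
pOH = 5.65, so pH = 14.00 - 5.65 = 8.35.

8.35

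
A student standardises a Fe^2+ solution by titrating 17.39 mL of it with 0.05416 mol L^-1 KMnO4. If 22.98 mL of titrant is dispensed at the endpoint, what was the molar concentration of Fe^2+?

0.358 M

n(KMnO4) = 0.05416 x 0.02298 = 0.001245 mol.
From the balanced equation, 1 mol KMnO4 reacts with 5 mol Fe^2+, so n(Fe^2+) = 0.001245 x 5/1 = 0.006223 mol.
[Fe^2+] = 0.006223 / 0.01739 L = 0.358 M.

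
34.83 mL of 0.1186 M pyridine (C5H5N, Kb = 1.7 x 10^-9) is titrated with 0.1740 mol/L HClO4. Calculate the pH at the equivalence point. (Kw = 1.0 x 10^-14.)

n(C5H5N) = 0.1186 x 0.03483 = 0.004131 mol; V(HClO4) at equivalence = 0.004131/0.1740 = 0.02374 L.
At equivalence the base is fully converted to C5H5NH+; total volume = 0.05857 L, so [C5H5NH+] = 0.004131/0.05857 = 0.07053 M.
Ka(C5H5NH+) = Kw/Kb = 1.0e-14 / 1.7 x 10^-9 = 5.88e-6.
[H^+] = sqrt(Ka x [C5H5NH+]) = sqrt(5.88e-6 x 0.07053) = 0.000644 M.
pH = -log(0.000644) = 3.19.

3.19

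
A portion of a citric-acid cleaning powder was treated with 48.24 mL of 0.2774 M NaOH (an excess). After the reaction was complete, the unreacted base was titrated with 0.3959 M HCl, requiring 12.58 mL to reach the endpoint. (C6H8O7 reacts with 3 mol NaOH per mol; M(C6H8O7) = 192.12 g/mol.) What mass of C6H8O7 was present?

Total n(NaOH) added = 0.2774 x 0.04824 = 0.01338 mol.
n(HCl) used = 0.3959 x 0.01258 = 0.004980 mol, which equals the excess n(NaOH).
So n(NaOH) consumed by the sample = 0.01338 - 0.004980 = 0.008401 mol.
n(C6H8O7) = 0.008401 / 3 = 0.002800 mol.
mass = 0.002800 mol x 192.12 g/mol = 0.538 g.

0.538 g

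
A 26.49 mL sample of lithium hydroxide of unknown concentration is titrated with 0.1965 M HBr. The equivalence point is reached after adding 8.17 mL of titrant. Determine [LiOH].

n(HBr) delivered = 0.1965 x 0.008170 = 0.001605 mol.
For a 1:1 reaction, n(LiOH) = 0.001605 mol.
[LiOH] = 0.001605 mol / 0.02649 L = 0.0606 M.

0.0606 M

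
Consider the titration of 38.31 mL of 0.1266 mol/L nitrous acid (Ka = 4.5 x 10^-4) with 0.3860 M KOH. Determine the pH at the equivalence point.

n(HNO2) = 0.1266 x 0.03831 = 0.004850 mol; V(KOH) at equivalence = 0.004850/0.3860 = 0.01256 L.
At equivalence all the acid is converted to NO2-; total volume = 0.03831 + 0.01256 = 0.05087 L, so [NO2-] = 0.004850/0.05087 = 0.09533 M.
Kb = Kw/Ka = 1.0e-14 / 4.5 x 10^-4 = 2.22e-11.
[OH^-] = sqrt(Kb x [NO2-]) = sqrt(2.22e-11 x 0.09533) = 1.46e-6 M.
pOH = 5.84, so pH = 14.00 - 5.84 = 8.16.

8.16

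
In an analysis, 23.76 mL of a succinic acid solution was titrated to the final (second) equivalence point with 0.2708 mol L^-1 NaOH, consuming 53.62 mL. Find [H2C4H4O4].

0.306 M

n(NaOH) = 0.2708 x 0.05362 = 0.01452 mol.
At the final (second) equivalence point, 2 mol OH^- react per mol H2C4H4O4, so n(H2C4H4O4) = 0.01452 / 2 = 0.007260 mol.
[H2C4H4O4] = 0.007260 / 0.02376 L = 0.306 M.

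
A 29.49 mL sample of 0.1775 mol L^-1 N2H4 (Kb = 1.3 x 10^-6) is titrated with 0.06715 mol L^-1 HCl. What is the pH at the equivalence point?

n(N2H4) = 0.1775 x 0.02949 = 0.005234 mol; V(HCl) at equivalence = 0.005234/0.06715 = 0.07795 L.
At equivalence the base is fully converted to N2H5+; total volume = 0.1074 L, so [N2H5+] = 0.005234/0.1074 = 0.04872 M.
Ka(N2H5+) = Kw/Kb = 1.0e-14 / 1.3 x 10^-6 = 7.69e-9.
[H^+] = sqrt(Ka x [N2H5+]) = sqrt(7.69e-9 x 0.04872) = 1.94e-5 M.
pH = -log(1.94e-5) = 4.71.

4.71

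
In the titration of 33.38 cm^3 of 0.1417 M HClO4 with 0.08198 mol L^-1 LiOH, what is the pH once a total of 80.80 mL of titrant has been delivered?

n(acid) = 0.1417 x 0.03338 = 0.004730 mol; n(LiOH) added = 0.08198 x 0.08080 = 0.006624 mol.
Base is in excess by 0.006624 - 0.004730 = 0.001894 mol in a total volume of 0.1142 L.
[OH^-] = 0.001894/0.1142 = 0.01659 M, so pOH = 1.78 and pH = 14.00 - 1.78 = 12.22.

12.22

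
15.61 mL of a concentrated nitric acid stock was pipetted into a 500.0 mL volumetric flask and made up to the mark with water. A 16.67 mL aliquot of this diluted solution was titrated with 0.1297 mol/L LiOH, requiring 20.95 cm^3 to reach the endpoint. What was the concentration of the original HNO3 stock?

n(LiOH) = 0.1297 x 0.02095 = 0.002717 mol.
n(HNO3) in the aliquot = 0.002717 mol.
[diluted HNO3] = 0.002717 / 0.01667 = 0.1630 M.
Dilution factor = 500.0/15.61 = 32.03, so [stock] = 0.1630 x 32.03 = 5.22 M.

5.22 M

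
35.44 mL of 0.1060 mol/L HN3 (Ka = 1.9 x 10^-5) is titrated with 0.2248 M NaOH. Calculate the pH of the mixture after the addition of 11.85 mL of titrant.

5.11

Initial n(HN3) = 0.1060 x 0.03544 = 0.003757 mol.
n(NaOH) added = 0.2248 x 0.01185 = 0.002664 mol, converting that many moles of HN3 to N3-.
Remaining n(HN3) = 0.001093 mol; n(N3-) = 0.002664 mol.
By Henderson-Hasselbalch, pH = pKa + log([A^-]/[HA]) = 4.72 + log(0.002664/0.001093) = 4.72 + (+0.39) = 5.11.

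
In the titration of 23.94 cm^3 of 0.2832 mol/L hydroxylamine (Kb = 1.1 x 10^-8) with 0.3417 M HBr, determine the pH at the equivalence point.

n(NH2OH) = 0.2832 x 0.02394 = 0.006780 mol; V(HBr) at equivalence = 0.006780/0.3417 = 0.01984 L.
At equivalence the base is fully converted to NH3OH+; total volume = 0.04378 L, so [NH3OH+] = 0.006780/0.04378 = 0.1549 M.
Ka(NH3OH+) = Kw/Kb = 1.0e-14 / 1.1 x 10^-8 = 9.09e-7.
[H^+] = sqrt(Ka x [NH3OH+]) = sqrt(9.09e-7 x 0.1549) = 0.000375 M.
pH = -log(0.000375) = 3.43.

3.43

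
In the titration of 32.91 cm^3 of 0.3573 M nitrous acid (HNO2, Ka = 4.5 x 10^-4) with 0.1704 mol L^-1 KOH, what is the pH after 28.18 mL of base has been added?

3.19

Initial n(HNO2) = 0.3573 x 0.03291 = 0.01176 mol.
n(KOH) added = 0.1704 x 0.02818 = 0.004802 mol, converting that many moles of HNO2 to NO2-.
Remaining n(HNO2) = 0.006957 mol; n(NO2-) = 0.004802 mol.
By Henderson-Hasselbalch, pH = pKa + log([A^-]/[HA]) = 3.35 + log(0.004802/0.006957) = 3.35 + (-0.16) = 3.19.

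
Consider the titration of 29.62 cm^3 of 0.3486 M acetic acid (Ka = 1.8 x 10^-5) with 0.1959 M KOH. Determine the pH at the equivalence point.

8.92

n(CH3COOH) = 0.3486 x 0.02962 = 0.01033 mol; V(KOH) at equivalence = 0.01033/0.1959 = 0.05271 L.
At equivalence all the acid is converted to CH3COO-; total volume = 0.02962 + 0.05271 = 0.08233 L, so [CH3COO-] = 0.01033/0.08233 = 0.1254 M.
Kb = Kw/Ka = 1.0e-14 / 1.8 x 10^-5 = 5.56e-10.
[OH^-] = sqrt(Kb x [CH3COO-]) = sqrt(5.56e-10 x 0.1254) = 8.35e-6 M.
pOH = 5.08, so pH = 14.00 - 5.08 = 8.92.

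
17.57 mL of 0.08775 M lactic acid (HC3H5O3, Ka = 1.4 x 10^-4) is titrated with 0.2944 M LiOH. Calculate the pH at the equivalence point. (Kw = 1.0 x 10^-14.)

8.34

n(HC3H5O3) = 0.08775 x 0.01757 = 0.001542 mol; V(LiOH) at equivalence = 0.001542/0.2944 = 0.005237 L.
At equivalence all the acid is converted to C3H5O3-; total volume = 0.01757 + 0.005237 = 0.02281 L, so [C3H5O3-] = 0.001542/0.02281 = 0.06760 M.
Kb = Kw/Ka = 1.0e-14 / 1.4 x 10^-4 = 7.14e-11.
[OH^-] = sqrt(Kb x [C3H5O3-]) = sqrt(7.14e-11 x 0.06760) = 2.20e-6 M.
pOH = 5.66, so pH = 14.00 - 5.66 = 8.34.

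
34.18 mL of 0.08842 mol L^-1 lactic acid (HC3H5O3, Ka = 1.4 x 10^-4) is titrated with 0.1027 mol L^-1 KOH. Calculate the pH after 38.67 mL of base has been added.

12.11

n(acid) = 0.08842 x 0.03418 = 0.003022 mol; n(KOH) added = 0.1027 x 0.03867 = 0.003971 mol.
Base is in excess by 0.003971 - 0.003022 = 0.0009492 mol in a total volume of 0.07285 L.
[OH^-] = 0.0009492/0.07285 = 0.01303 M, so pOH = 1.89 and pH = 14.00 - 1.89 = 12.11.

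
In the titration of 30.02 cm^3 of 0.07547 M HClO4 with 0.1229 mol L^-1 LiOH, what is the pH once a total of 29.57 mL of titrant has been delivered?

12.36

n(acid) = 0.07547 x 0.03002 = 0.002266 mol; n(LiOH) added = 0.1229 x 0.02957 = 0.003634 mol.
Base is in excess by 0.003634 - 0.002266 = 0.001369 mol in a total volume of 0.05959 L.
[OH^-] = 0.001369/0.05959 = 0.02297 M, so pOH = 1.64 and pH = 14.00 - 1.64 = 12.36.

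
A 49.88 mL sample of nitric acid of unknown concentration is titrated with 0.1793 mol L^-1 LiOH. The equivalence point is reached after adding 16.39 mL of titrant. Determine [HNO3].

0.0589 M

n(LiOH) delivered = 0.1793 x 0.01639 = 0.002939 mol.
For a 1:1 reaction, n(HNO3) = 0.002939 mol.
[HNO3] = 0.002939 mol / 0.04988 L = 0.0589 M.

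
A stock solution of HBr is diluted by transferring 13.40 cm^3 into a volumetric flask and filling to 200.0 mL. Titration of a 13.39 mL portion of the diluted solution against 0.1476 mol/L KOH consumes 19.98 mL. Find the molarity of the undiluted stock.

3.29 M

n(KOH) = 0.1476 x 0.01998 = 0.002949 mol.
n(HBr) in the aliquot = 0.002949 mol.
[diluted HBr] = 0.002949 / 0.01339 = 0.2202 M.
Dilution factor = 200.0/13.40 = 14.93, so [stock] = 0.2202 x 14.93 = 3.29 M.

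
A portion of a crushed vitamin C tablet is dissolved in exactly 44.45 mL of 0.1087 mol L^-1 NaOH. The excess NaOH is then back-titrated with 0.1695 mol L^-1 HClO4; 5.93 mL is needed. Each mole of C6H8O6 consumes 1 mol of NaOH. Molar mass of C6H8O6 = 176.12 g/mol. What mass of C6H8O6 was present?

Total n(NaOH) added = 0.1087 x 0.04445 = 0.004832 mol.
n(HClO4) used = 0.1695 x 0.005930 = 0.001005 mol, which equals the excess n(NaOH).
So n(NaOH) consumed by the sample = 0.004832 - 0.001005 = 0.003827 mol.
n(C6H8O6) = 0.003827 / 1 = 0.003827 mol.
mass = 0.003827 mol x 176.12 g/mol = 0.674 g.

0.674 g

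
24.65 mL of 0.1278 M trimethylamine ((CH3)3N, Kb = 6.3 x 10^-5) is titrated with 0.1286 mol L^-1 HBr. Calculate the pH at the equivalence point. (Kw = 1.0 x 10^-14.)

5.50

n((CH3)3N) = 0.1278 x 0.02465 = 0.003150 mol; V(HBr) at equivalence = 0.003150/0.1286 = 0.02450 L.
At equivalence the base is fully converted to (CH3)3NH+; total volume = 0.04915 L, so [(CH3)3NH+] = 0.003150/0.04915 = 0.06410 M.
Ka((CH3)3NH+) = Kw/Kb = 1.0e-14 / 6.3 x 10^-5 = 1.59e-10.
[H^+] = sqrt(Ka x [(CH3)3NH+]) = sqrt(1.59e-10 x 0.06410) = 3.19e-6 M.
pH = -log(3.19e-6) = 5.50.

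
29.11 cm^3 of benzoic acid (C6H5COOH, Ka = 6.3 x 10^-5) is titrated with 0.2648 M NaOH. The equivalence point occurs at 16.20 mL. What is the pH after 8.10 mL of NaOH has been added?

4.20

8.10 mL is exactly half the equivalence volume (16.20/2), i.e. the half-equivalence point.
There, n(HA) = n(A^-), so pH = pKa = -log(6.3 x 10^-5) = 4.20.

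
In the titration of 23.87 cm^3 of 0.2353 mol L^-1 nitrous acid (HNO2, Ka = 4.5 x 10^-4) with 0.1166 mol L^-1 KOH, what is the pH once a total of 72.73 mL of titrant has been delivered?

n(acid) = 0.2353 x 0.02387 = 0.005617 mol; n(KOH) added = 0.1166 x 0.07273 = 0.008480 mol.
Base is in excess by 0.008480 - 0.005617 = 0.002864 mol in a total volume of 0.09660 L.
[OH^-] = 0.002864/0.09660 = 0.02964 M, so pOH = 1.53 and pH = 14.00 - 1.53 = 12.47.

12.47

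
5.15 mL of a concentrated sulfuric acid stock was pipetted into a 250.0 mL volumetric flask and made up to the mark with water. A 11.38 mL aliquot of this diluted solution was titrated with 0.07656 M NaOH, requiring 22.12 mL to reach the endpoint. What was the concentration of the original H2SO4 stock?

3.61 M

n(NaOH) = 0.07656 x 0.02212 = 0.001694 mol.
n(H2SO4) in the aliquot = 0.001694 x 1/2 = 0.0008468 mol.
[diluted H2SO4] = 0.0008468 / 0.01138 = 0.07441 M.
Dilution factor = 250.0/5.150 = 48.54, so [stock] = 0.07441 x 48.54 = 3.61 M.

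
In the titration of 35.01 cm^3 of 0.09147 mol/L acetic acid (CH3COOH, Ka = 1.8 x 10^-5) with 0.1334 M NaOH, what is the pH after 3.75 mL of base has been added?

4.01

Initial n(CH3COOH) = 0.09147 x 0.03501 = 0.003202 mol.
n(NaOH) added = 0.1334 x 0.003750 = 0.0005002 mol, converting that many moles of CH3COOH to CH3COO-.
Remaining n(CH3COOH) = 0.002702 mol; n(CH3COO-) = 0.0005002 mol.
By Henderson-Hasselbalch, pH = pKa + log([A^-]/[HA]) = 4.74 + log(0.0005002/0.002702) = 4.74 + (-0.73) = 4.01.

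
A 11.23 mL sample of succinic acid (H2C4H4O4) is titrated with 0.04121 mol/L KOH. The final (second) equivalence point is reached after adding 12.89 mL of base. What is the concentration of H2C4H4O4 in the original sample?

n(KOH) = 0.04121 x 0.01289 = 0.0005312 mol.
At the final (second) equivalence point, 2 mol OH^- react per mol H2C4H4O4, so n(H2C4H4O4) = 0.0005312 / 2 = 0.0002656 mol.
[H2C4H4O4] = 0.0002656 / 0.01123 L = 0.0237 M.

0.0237 M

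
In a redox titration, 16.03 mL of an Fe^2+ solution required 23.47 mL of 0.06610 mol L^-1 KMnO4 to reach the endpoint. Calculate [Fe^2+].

n(KMnO4) = 0.06610 x 0.02347 = 0.001551 mol.
From the balanced equation, 1 mol KMnO4 reacts with 5 mol Fe^2+, so n(Fe^2+) = 0.001551 x 5/1 = 0.007757 mol.
[Fe^2+] = 0.007757 / 0.01603 L = 0.484 M.

0.484 M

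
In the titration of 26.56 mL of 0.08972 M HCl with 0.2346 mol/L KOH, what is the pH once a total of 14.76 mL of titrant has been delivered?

n(acid) = 0.08972 x 0.02656 = 0.002383 mol; n(KOH) added = 0.2346 x 0.01476 = 0.003463 mol.
Base is in excess by 0.003463 - 0.002383 = 0.001080 mol in a total volume of 0.04132 L.
[OH^-] = 0.001080/0.04132 = 0.02613 M, so pOH = 1.58 and pH = 14.00 - 1.58 = 12.42.

12.42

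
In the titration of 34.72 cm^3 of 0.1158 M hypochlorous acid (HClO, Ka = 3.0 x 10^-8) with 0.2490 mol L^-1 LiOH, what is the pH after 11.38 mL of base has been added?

7.90

Initial n(HClO) = 0.1158 x 0.03472 = 0.004021 mol.
n(LiOH) added = 0.2490 x 0.01138 = 0.002834 mol, converting that many moles of HClO to ClO-.
Remaining n(HClO) = 0.001187 mol; n(ClO-) = 0.002834 mol.
By Henderson-Hasselbalch, pH = pKa + log([A^-]/[HA]) = 7.52 + log(0.002834/0.001187) = 7.52 + (+0.38) = 7.90.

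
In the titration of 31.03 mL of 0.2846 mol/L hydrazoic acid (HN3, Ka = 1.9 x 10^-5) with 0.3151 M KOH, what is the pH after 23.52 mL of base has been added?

Initial n(HN3) = 0.2846 x 0.03103 = 0.008831 mol.
n(KOH) added = 0.3151 x 0.02352 = 0.007411 mol, converting that many moles of HN3 to N3-.
Remaining n(HN3) = 0.001420 mol; n(N3-) = 0.007411 mol.
By Henderson-Hasselbalch, pH = pKa + log([A^-]/[HA]) = 4.72 + log(0.007411/0.001420) = 4.72 + (+0.72) = 5.44.

5.44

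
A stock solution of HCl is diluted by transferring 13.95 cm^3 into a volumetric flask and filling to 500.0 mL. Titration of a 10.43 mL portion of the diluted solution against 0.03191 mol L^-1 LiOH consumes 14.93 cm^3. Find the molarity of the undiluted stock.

1.64 M

n(LiOH) = 0.03191 x 0.01493 = 0.0004764 mol.
n(HCl) in the aliquot = 0.0004764 mol.
[diluted HCl] = 0.0004764 / 0.01043 = 0.04568 M.
Dilution factor = 500.0/13.95 = 35.84, so [stock] = 0.04568 x 35.84 = 1.64 M.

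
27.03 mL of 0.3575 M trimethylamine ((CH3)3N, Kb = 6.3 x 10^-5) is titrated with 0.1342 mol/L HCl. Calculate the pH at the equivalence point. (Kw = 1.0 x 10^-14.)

n((CH3)3N) = 0.3575 x 0.02703 = 0.009663 mol; V(HCl) at equivalence = 0.009663/0.1342 = 0.07201 L.
At equivalence the base is fully converted to (CH3)3NH+; total volume = 0.09904 L, so [(CH3)3NH+] = 0.009663/0.09904 = 0.09757 M.
Ka((CH3)3NH+) = Kw/Kb = 1.0e-14 / 6.3 x 10^-5 = 1.59e-10.
[H^+] = sqrt(Ka x [(CH3)3NH+]) = sqrt(1.59e-10 x 0.09757) = 3.94e-6 M.
pH = -log(3.94e-6) = 5.41.

5.41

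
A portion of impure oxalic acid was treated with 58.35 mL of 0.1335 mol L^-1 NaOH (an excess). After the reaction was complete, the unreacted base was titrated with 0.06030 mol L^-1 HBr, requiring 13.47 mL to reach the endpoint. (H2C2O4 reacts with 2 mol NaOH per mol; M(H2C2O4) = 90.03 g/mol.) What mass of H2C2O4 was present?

0.314 g

Total n(NaOH) added = 0.1335 x 0.05835 = 0.007790 mol.
n(HBr) used = 0.06030 x 0.01347 = 0.0008122 mol, which equals the excess n(NaOH).
So n(NaOH) consumed by the sample = 0.007790 - 0.0008122 = 0.006977 mol.
n(H2C2O4) = 0.006977 / 2 = 0.003489 mol.
mass = 0.003489 mol x 90.03 g/mol = 0.314 g.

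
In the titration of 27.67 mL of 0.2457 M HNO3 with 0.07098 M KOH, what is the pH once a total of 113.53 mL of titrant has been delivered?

n(acid) = 0.2457 x 0.02767 = 0.006799 mol; n(KOH) added = 0.07098 x 0.1135 = 0.008058 mol.
Base is in excess by 0.008058 - 0.006799 = 0.001260 mol in a total volume of 0.1412 L.
[OH^-] = 0.001260/0.1412 = 0.008922 M, so pOH = 2.05 and pH = 14.00 - 2.05 = 11.95.

11.95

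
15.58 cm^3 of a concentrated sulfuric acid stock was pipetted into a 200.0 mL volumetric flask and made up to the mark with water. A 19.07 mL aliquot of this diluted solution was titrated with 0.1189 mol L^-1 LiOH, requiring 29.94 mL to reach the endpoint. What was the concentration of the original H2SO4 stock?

1.20 M

n(LiOH) = 0.1189 x 0.02994 = 0.003560 mol.
n(H2SO4) in the aliquot = 0.003560 x 1/2 = 0.001780 mol.
[diluted H2SO4] = 0.001780 / 0.01907 = 0.09334 M.
Dilution factor = 200.0/15.58 = 12.84, so [stock] = 0.09334 x 12.84 = 1.20 M.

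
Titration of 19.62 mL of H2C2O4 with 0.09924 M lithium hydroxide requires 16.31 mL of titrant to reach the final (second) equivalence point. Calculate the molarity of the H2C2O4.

n(LiOH) = 0.09924 x 0.01631 = 0.001619 mol.
At the final (second) equivalence point, 2 mol OH^- react per mol H2C2O4, so n(H2C2O4) = 0.001619 / 2 = 0.0008093 mol.
[H2C2O4] = 0.0008093 / 0.01962 L = 0.0412 M.

0.0412 M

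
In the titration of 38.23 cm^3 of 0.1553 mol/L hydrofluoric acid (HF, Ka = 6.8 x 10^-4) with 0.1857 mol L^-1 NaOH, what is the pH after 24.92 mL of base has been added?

Initial n(HF) = 0.1553 x 0.03823 = 0.005937 mol.
n(NaOH) added = 0.1857 x 0.02492 = 0.004628 mol, converting that many moles of HF to F-.
Remaining n(HF) = 0.001309 mol; n(F-) = 0.004628 mol.
By Henderson-Hasselbalch, pH = pKa + log([A^-]/[HA]) = 3.17 + log(0.004628/0.001309) = 3.17 + (+0.55) = 3.72.

3.72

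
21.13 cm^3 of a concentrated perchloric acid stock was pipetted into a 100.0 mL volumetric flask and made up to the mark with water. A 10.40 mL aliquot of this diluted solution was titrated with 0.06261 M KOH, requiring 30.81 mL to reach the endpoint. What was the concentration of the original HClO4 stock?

0.878 M

n(KOH) = 0.06261 x 0.03081 = 0.001929 mol.
n(HClO4) in the aliquot = 0.001929 mol.
[diluted HClO4] = 0.001929 / 0.01040 = 0.1855 M.
Dilution factor = 100.0/21.13 = 4.733, so [stock] = 0.1855 x 4.733 = 0.878 M.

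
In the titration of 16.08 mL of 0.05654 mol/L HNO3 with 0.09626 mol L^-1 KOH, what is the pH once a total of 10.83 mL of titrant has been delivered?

11.70

n(acid) = 0.05654 x 0.01608 = 0.0009092 mol; n(KOH) added = 0.09626 x 0.01083 = 0.001042 mol.
Base is in excess by 0.001042 - 0.0009092 = 0.0001333 mol in a total volume of 0.02691 L.
[OH^-] = 0.0001333/0.02691 = 0.004955 M, so pOH = 2.30 and pH = 14.00 - 2.30 = 11.70.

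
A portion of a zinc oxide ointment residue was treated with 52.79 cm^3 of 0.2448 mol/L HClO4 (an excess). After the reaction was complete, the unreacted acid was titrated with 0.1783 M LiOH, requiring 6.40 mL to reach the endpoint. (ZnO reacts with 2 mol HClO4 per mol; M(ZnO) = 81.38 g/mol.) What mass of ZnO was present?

0.479 g

Total n(HClO4) added = 0.2448 x 0.05279 = 0.01292 mol.
n(LiOH) used = 0.1783 x 0.006400 = 0.001141 mol, which equals the excess n(HClO4).
So n(HClO4) consumed by the sample = 0.01292 - 0.001141 = 0.01178 mol.
n(ZnO) = 0.01178 / 2 = 0.005891 mol.
mass = 0.005891 mol x 81.38 g/mol = 0.479 g.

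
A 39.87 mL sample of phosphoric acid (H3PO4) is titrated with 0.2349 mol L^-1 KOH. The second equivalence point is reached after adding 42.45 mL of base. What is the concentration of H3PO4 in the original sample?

0.125 M

n(KOH) = 0.2349 x 0.04245 = 0.009972 mol.
At the second equivalence point, 2 mol OH^- react per mol H3PO4, so n(H3PO4) = 0.009972 / 2 = 0.004986 mol.
[H3PO4] = 0.004986 / 0.03987 L = 0.125 M.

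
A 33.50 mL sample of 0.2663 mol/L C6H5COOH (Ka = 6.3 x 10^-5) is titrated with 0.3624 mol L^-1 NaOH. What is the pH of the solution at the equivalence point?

8.69

n(C6H5COOH) = 0.2663 x 0.03350 = 0.008921 mol; V(NaOH) at equivalence = 0.008921/0.3624 = 0.02462 L.
At equivalence all the acid is converted to C6H5COO-; total volume = 0.03350 + 0.02462 = 0.05812 L, so [C6H5COO-] = 0.008921/0.05812 = 0.1535 M.
Kb = Kw/Ka = 1.0e-14 / 6.3 x 10^-5 = 1.59e-10.
[OH^-] = sqrt(Kb x [C6H5COO-]) = sqrt(1.59e-10 x 0.1535) = 4.94e-6 M.
pOH = 5.31, so pH = 14.00 - 5.31 = 8.69.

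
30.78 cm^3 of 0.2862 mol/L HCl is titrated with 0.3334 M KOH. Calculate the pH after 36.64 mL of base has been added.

n(acid) = 0.2862 x 0.03078 = 0.008809 mol; n(KOH) added = 0.3334 x 0.03664 = 0.01222 mol.
Base is in excess by 0.01222 - 0.008809 = 0.003407 mol in a total volume of 0.06742 L.
[OH^-] = 0.003407/0.06742 = 0.05053 M, so pOH = 1.30 and pH = 14.00 - 1.30 = 12.70.

12.70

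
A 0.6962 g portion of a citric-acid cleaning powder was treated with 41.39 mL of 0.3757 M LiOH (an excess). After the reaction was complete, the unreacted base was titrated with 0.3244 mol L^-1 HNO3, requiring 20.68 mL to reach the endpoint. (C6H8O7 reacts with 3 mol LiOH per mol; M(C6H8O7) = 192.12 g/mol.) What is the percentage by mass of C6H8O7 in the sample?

Total n(LiOH) added = 0.3757 x 0.04139 = 0.01555 mol.
n(HNO3) used = 0.3244 x 0.02068 = 0.006709 mol, which equals the excess n(LiOH).
So n(LiOH) consumed by the sample = 0.01555 - 0.006709 = 0.008842 mol.
n(C6H8O7) = 0.008842 / 3 = 0.002947 mol.
mass C6H8O7 = 0.002947 x 192.12 = 0.5662 g, so %C6H8O7 = 0.5662/0.6962 x 100 = 81.3%.

81.3%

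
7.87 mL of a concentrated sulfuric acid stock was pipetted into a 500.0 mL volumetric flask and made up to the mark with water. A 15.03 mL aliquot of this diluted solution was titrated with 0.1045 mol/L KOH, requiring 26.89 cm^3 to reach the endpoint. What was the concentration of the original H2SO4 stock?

5.94 M

n(KOH) = 0.1045 x 0.02689 = 0.002810 mol.
n(H2SO4) in the aliquot = 0.002810 x 1/2 = 0.001405 mol.
[diluted H2SO4] = 0.001405 / 0.01503 = 0.09348 M.
Dilution factor = 500.0/7.870 = 63.53, so [stock] = 0.09348 x 63.53 = 5.94 M.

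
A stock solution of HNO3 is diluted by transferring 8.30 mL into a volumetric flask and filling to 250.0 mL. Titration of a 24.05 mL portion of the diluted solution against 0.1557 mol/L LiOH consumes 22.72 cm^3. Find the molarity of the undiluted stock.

4.43 M

n(LiOH) = 0.1557 x 0.02272 = 0.003538 mol.
n(HNO3) in the aliquot = 0.003538 mol.
[diluted HNO3] = 0.003538 / 0.02405 = 0.1471 M.
Dilution factor = 250.0/8.300 = 30.12, so [stock] = 0.1471 x 30.12 = 4.43 M.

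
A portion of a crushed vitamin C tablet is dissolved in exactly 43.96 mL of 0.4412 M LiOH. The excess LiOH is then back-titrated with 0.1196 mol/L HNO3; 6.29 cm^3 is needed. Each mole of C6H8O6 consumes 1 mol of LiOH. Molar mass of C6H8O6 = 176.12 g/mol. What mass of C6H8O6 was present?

Total n(LiOH) added = 0.4412 x 0.04396 = 0.01940 mol.
n(HNO3) used = 0.1196 x 0.006290 = 0.0007523 mol, which equals the excess n(LiOH).
So n(LiOH) consumed by the sample = 0.01940 - 0.0007523 = 0.01864 mol.
n(C6H8O6) = 0.01864 / 1 = 0.01864 mol.
mass = 0.01864 mol x 176.12 g/mol = 3.28 g.

3.28 g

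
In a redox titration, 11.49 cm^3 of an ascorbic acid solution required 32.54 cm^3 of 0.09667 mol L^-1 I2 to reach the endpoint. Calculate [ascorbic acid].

0.274 M

n(I2) = 0.09667 x 0.03254 = 0.003146 mol.
From the balanced equation, 1 mol I2 reacts with 1 mol ascorbic acid, so n(ascorbic acid) = 0.003146 x 1/1 = 0.003146 mol.
[ascorbic acid] = 0.003146 / 0.01149 L = 0.274 M.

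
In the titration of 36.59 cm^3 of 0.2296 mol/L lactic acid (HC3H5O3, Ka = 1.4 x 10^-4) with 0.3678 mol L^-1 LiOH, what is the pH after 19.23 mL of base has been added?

4.58

Initial n(HC3H5O3) = 0.2296 x 0.03659 = 0.008401 mol.
n(LiOH) added = 0.3678 x 0.01923 = 0.007073 mol, converting that many moles of HC3H5O3 to C3H5O3-.
Remaining n(HC3H5O3) = 0.001328 mol; n(C3H5O3-) = 0.007073 mol.
By Henderson-Hasselbalch, pH = pKa + log([A^-]/[HA]) = 3.85 + log(0.007073/0.001328) = 3.85 + (+0.73) = 4.58.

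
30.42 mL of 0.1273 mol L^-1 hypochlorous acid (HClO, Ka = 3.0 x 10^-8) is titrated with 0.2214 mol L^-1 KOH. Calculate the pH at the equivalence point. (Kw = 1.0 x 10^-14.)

10.22

n(HClO) = 0.1273 x 0.03042 = 0.003872 mol; V(KOH) at equivalence = 0.003872/0.2214 = 0.01749 L.
At equivalence all the acid is converted to ClO-; total volume = 0.03042 + 0.01749 = 0.04791 L, so [ClO-] = 0.003872/0.04791 = 0.08083 M.
Kb = Kw/Ka = 1.0e-14 / 3.0 x 10^-8 = 3.33e-7.
[OH^-] = sqrt(Kb x [ClO-]) = sqrt(3.33e-7 x 0.08083) = 0.000164 M.
pOH = 3.78, so pH = 14.00 - 3.78 = 10.22.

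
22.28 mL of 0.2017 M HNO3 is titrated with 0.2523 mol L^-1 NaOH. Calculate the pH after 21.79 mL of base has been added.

n(acid) = 0.2017 x 0.02228 = 0.004494 mol; n(NaOH) added = 0.2523 x 0.02179 = 0.005498 mol.
Base is in excess by 0.005498 - 0.004494 = 0.001004 mol in a total volume of 0.04407 L.
[OH^-] = 0.001004/0.04407 = 0.02278 M, so pOH = 1.64 and pH = 14.00 - 1.64 = 12.36.

12.36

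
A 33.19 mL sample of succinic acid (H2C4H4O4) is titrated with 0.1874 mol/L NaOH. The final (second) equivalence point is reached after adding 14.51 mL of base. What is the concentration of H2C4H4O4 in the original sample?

n(NaOH) = 0.1874 x 0.01451 = 0.002719 mol.
At the final (second) equivalence point, 2 mol OH^- react per mol H2C4H4O4, so n(H2C4H4O4) = 0.002719 / 2 = 0.001360 mol.
[H2C4H4O4] = 0.001360 / 0.03319 L = 0.0410 M.

0.0410 M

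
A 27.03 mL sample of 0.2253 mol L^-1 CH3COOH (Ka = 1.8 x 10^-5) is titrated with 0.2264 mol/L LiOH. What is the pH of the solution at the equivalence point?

n(CH3COOH) = 0.2253 x 0.02703 = 0.006090 mol; V(LiOH) at equivalence = 0.006090/0.2264 = 0.02690 L.
At equivalence all the acid is converted to CH3COO-; total volume = 0.02703 + 0.02690 = 0.05393 L, so [CH3COO-] = 0.006090/0.05393 = 0.1129 M.
Kb = Kw/Ka = 1.0e-14 / 1.8 x 10^-5 = 5.56e-10.
[OH^-] = sqrt(Kb x [CH3COO-]) = sqrt(5.56e-10 x 0.1129) = 7.92e-6 M.
pOH = 5.10, so pH = 14.00 - 5.10 = 8.90.

8.90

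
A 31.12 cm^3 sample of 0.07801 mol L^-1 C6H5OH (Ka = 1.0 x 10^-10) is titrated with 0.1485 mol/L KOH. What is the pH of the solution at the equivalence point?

11.35

n(C6H5OH) = 0.07801 x 0.03112 = 0.002428 mol; V(KOH) at equivalence = 0.002428/0.1485 = 0.01635 L.
At equivalence all the acid is converted to C6H5O-; total volume = 0.03112 + 0.01635 = 0.04747 L, so [C6H5O-] = 0.002428/0.04747 = 0.05114 M.
Kb = Kw/Ka = 1.0e-14 / 1.0 x 10^-10 = 0.000100.
[OH^-] = sqrt(Kb x [C6H5O-]) = sqrt(0.000100 x 0.05114) = 0.00226 M.
pOH = 2.65, so pH = 14.00 - 2.65 = 11.35.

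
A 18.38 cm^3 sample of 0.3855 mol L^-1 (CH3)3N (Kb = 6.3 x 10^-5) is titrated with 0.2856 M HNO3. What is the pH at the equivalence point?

5.29

n((CH3)3N) = 0.3855 x 0.01838 = 0.007085 mol; V(HNO3) at equivalence = 0.007085/0.2856 = 0.02481 L.
At equivalence the base is fully converted to (CH3)3NH+; total volume = 0.04319 L, so [(CH3)3NH+] = 0.007085/0.04319 = 0.1641 M.
Ka((CH3)3NH+) = Kw/Kb = 1.0e-14 / 6.3 x 10^-5 = 1.59e-10.
[H^+] = sqrt(Ka x [(CH3)3NH+]) = sqrt(1.59e-10 x 0.1641) = 5.10e-6 M.
pH = -log(5.10e-6) = 5.29.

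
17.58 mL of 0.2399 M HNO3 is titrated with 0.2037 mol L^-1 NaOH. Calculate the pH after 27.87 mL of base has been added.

n(acid) = 0.2399 x 0.01758 = 0.004217 mol; n(NaOH) added = 0.2037 x 0.02787 = 0.005677 mol.
Base is in excess by 0.005677 - 0.004217 = 0.001460 mol in a total volume of 0.04545 L.
[OH^-] = 0.001460/0.04545 = 0.03212 M, so pOH = 1.49 and pH = 14.00 - 1.49 = 12.51.

12.51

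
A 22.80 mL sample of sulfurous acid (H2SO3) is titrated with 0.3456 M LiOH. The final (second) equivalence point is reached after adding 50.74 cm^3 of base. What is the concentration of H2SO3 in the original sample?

0.385 M

n(LiOH) = 0.3456 x 0.05074 = 0.01754 mol.
At the final (second) equivalence point, 2 mol OH^- react per mol H2SO3, so n(H2SO3) = 0.01754 / 2 = 0.008768 mol.
[H2SO3] = 0.008768 / 0.02280 L = 0.385 M.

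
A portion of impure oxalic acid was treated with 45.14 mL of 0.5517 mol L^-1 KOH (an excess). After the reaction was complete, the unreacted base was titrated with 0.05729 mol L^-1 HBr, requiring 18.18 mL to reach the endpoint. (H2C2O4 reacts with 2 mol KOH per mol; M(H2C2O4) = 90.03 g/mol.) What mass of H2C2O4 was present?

Total n(KOH) added = 0.5517 x 0.04514 = 0.02490 mol.
n(HBr) used = 0.05729 x 0.01818 = 0.001042 mol, which equals the excess n(KOH).
So n(KOH) consumed by the sample = 0.02490 - 0.001042 = 0.02386 mol.
n(H2C2O4) = 0.02386 / 2 = 0.01193 mol.
mass = 0.01193 mol x 90.03 g/mol = 1.07 g.

1.07 g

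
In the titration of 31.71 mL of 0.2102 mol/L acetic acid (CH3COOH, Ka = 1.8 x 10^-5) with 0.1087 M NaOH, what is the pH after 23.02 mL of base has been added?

Initial n(CH3COOH) = 0.2102 x 0.03171 = 0.006665 mol.
n(NaOH) added = 0.1087 x 0.02302 = 0.002502 mol, converting that many moles of CH3COOH to CH3COO-.
Remaining n(CH3COOH) = 0.004163 mol; n(CH3COO-) = 0.002502 mol.
By Henderson-Hasselbalch, pH = pKa + log([A^-]/[HA]) = 4.74 + log(0.002502/0.004163) = 4.74 + (-0.22) = 4.52.

4.52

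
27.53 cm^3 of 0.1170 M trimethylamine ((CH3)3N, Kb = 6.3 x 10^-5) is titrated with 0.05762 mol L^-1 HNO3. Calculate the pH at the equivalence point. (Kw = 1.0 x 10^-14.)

5.61

n((CH3)3N) = 0.1170 x 0.02753 = 0.003221 mol; V(HNO3) at equivalence = 0.003221/0.05762 = 0.05590 L.
At equivalence the base is fully converted to (CH3)3NH+; total volume = 0.08343 L, so [(CH3)3NH+] = 0.003221/0.08343 = 0.03861 M.
Ka((CH3)3NH+) = Kw/Kb = 1.0e-14 / 6.3 x 10^-5 = 1.59e-10.
[H^+] = sqrt(Ka x [(CH3)3NH+]) = sqrt(1.59e-10 x 0.03861) = 2.48e-6 M.
pH = -log(2.48e-6) = 5.61.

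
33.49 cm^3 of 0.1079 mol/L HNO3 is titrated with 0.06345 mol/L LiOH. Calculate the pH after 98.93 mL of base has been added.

12.30

n(acid) = 0.1079 x 0.03349 = 0.003614 mol; n(LiOH) added = 0.06345 x 0.09893 = 0.006277 mol.
Base is in excess by 0.006277 - 0.003614 = 0.002664 mol in a total volume of 0.1324 L.
[OH^-] = 0.002664/0.1324 = 0.02011 M, so pOH = 1.70 and pH = 14.00 - 1.70 = 12.30.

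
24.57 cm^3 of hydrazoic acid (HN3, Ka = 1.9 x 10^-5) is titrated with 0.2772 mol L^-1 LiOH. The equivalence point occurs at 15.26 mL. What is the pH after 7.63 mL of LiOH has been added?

4.72

7.63 mL is exactly half the equivalence volume (15.26/2), i.e. the half-equivalence point.
There, n(HA) = n(A^-), so pH = pKa = -log(1.9 x 10^-5) = 4.72.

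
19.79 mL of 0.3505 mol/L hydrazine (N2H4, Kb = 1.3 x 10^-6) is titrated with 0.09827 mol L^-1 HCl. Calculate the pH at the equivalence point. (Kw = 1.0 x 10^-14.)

4.61

n(N2H4) = 0.3505 x 0.01979 = 0.006936 mol; V(HCl) at equivalence = 0.006936/0.09827 = 0.07059 L.
At equivalence the base is fully converted to N2H5+; total volume = 0.09038 L, so [N2H5+] = 0.006936/0.09038 = 0.07675 M.
Ka(N2H5+) = Kw/Kb = 1.0e-14 / 1.3 x 10^-6 = 7.69e-9.
[H^+] = sqrt(Ka x [N2H5+]) = sqrt(7.69e-9 x 0.07675) = 2.43e-5 M.
pH = -log(2.43e-5) = 4.61.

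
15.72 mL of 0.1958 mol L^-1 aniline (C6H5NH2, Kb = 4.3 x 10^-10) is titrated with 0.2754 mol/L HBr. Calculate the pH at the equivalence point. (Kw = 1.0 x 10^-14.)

2.79

n(C6H5NH2) = 0.1958 x 0.01572 = 0.003078 mol; V(HBr) at equivalence = 0.003078/0.2754 = 0.01118 L.
At equivalence the base is fully converted to C6H5NH3+; total volume = 0.02690 L, so [C6H5NH3+] = 0.003078/0.02690 = 0.1144 M.
Ka(C6H5NH3+) = Kw/Kb = 1.0e-14 / 4.3 x 10^-10 = 2.33e-5.
[H^+] = sqrt(Ka x [C6H5NH3+]) = sqrt(2.33e-5 x 0.1144) = 0.00163 M.
pH = -log(0.00163) = 2.79.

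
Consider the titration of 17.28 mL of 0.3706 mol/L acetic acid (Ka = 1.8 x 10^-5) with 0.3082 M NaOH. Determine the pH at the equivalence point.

8.99

n(CH3COOH) = 0.3706 x 0.01728 = 0.006404 mol; V(NaOH) at equivalence = 0.006404/0.3082 = 0.02078 L.
At equivalence all the acid is converted to CH3COO-; total volume = 0.01728 + 0.02078 = 0.03806 L, so [CH3COO-] = 0.006404/0.03806 = 0.1683 M.
Kb = Kw/Ka = 1.0e-14 / 1.8 x 10^-5 = 5.56e-10.
[OH^-] = sqrt(Kb x [CH3COO-]) = sqrt(5.56e-10 x 0.1683) = 9.67e-6 M.
pOH = 5.01, so pH = 14.00 - 5.01 = 8.99.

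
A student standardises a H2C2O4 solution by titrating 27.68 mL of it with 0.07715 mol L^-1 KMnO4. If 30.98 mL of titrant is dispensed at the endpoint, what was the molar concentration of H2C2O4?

n(KMnO4) = 0.07715 x 0.03098 = 0.002390 mol.
From the balanced equation, 2 mol KMnO4 reacts with 5 mol H2C2O4, so n(H2C2O4) = 0.002390 x 5/2 = 0.005975 mol.
[H2C2O4] = 0.005975 / 0.02768 L = 0.216 M.

0.216 M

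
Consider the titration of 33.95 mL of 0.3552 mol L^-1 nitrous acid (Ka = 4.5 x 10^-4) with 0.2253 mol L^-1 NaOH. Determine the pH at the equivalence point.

8.24

n(HNO2) = 0.3552 x 0.03395 = 0.01206 mol; V(NaOH) at equivalence = 0.01206/0.2253 = 0.05352 L.
At equivalence all the acid is converted to NO2-; total volume = 0.03395 + 0.05352 = 0.08747 L, so [NO2-] = 0.01206/0.08747 = 0.1379 M.
Kb = Kw/Ka = 1.0e-14 / 4.5 x 10^-4 = 2.22e-11.
[OH^-] = sqrt(Kb x [NO2-]) = sqrt(2.22e-11 x 0.1379) = 1.75e-6 M.
pOH = 5.76, so pH = 14.00 - 5.76 = 8.24.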